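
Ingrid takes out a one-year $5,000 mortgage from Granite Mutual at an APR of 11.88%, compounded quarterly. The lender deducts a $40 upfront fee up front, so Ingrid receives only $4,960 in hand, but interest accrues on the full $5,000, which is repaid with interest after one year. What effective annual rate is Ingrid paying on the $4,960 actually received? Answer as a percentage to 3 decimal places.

Amount owed after one year: 5,000 × (1 + 0.1188/4)^4 = 5,000 × 1.124198 = $5,620.99.
Effective rate on net proceeds: 5,620.99 / 4,960 − 1 = 0.133264 = 13.326%.

13.326%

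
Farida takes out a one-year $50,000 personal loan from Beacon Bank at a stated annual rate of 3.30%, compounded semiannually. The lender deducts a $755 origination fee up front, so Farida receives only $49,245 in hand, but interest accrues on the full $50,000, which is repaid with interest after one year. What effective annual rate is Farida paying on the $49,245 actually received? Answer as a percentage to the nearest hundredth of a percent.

4.91%

Amount owed after one year: 50,000 × (1 + 0.0330/2)^2 = 50,000 × 1.033272 = $51,663.61.
Effective rate on net proceeds: 51,663.61 / 49,245 − 1 = 0.049114 = 4.91%.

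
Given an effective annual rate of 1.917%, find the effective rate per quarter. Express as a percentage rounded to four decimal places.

The per-quarter rate i satisfies (1 + i)^4 = 1 + 0.01917.
i = 1.01917^(1/4) − 1 = 0.0047584 = 0.4758%.

0.4758%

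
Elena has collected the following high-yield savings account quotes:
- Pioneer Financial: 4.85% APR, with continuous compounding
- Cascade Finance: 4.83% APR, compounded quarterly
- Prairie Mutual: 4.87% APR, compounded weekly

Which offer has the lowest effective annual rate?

Pioneer Financial: e^0.0485 − 1 = 4.970%
Cascade Finance: (1 + 0.0483/4)^4 − 1 = 4.918%
Prairie Mutual: (1 + 0.0487/52)^52 − 1 = 4.988%
The lowest effective annual rate is Cascade Finance at 4.918%.

Cascade Finance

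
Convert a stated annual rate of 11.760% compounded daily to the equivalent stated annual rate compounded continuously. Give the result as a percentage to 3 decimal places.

11.758%

EAR = (1 + 0.11760/365)^365 − 1 = 0.124773.
Equivalent continuous rate: r = ln(1 + 0.124773) = 0.117581 = 11.758%.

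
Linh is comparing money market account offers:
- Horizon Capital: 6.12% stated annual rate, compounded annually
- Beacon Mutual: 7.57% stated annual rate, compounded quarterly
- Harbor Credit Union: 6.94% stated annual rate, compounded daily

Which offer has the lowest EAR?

Horizon Capital: compounded annually, EAR = 6.120%
Beacon Mutual: (1 + 0.0757/4)^4 − 1 = 7.788%
Harbor Credit Union: (1 + 0.0694/365)^365 − 1 = 7.186%
The lowest effective annual rate is Horizon Capital at 6.120%.

Horizon Capital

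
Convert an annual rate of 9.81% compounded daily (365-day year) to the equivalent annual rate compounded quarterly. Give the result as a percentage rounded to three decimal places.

EAR = (1 + 0.0981/365)^365 − 1 = 0.103059.
Solve (1 + r/4)^4 = 1.103059: r/4 = 1.103059^(1/4) − 1 = 0.024825, so r = 0.099299 = 9.930%.

9.930%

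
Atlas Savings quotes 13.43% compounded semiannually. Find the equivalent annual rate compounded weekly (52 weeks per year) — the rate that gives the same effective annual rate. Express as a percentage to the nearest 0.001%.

EAR = (1 + 0.1343/2)^2 − 1 = 0.138809.
Solve (1 + r/52)^52 = 1.138809: r/52 = 1.138809^(1/52) − 1 = 0.002503, so r = 0.130146 = 13.015%.

13.015%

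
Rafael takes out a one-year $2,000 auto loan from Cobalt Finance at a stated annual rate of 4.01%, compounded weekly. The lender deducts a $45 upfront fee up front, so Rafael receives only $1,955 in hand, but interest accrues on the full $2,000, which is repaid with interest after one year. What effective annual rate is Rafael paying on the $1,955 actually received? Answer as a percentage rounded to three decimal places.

Amount owed after one year: 2,000 × (1 + 0.0401/52)^52 = 2,000 × 1.040899 = $2,081.80.
Effective rate on net proceeds: 2,081.80 / 1,955 − 1 = 0.064858 = 6.486%.

6.486%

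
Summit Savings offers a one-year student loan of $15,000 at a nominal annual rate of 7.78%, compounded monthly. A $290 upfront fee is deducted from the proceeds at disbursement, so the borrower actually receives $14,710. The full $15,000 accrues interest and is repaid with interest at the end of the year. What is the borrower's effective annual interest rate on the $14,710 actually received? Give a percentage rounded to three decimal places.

10.194%

Amount owed after one year: 15,000 × (1 + 0.0778/12)^12 = 15,000 × 1.080635 = $16,209.53.
Effective rate on net proceeds: 16,209.53 / 14,710 − 1 = 0.101939 = 10.194%.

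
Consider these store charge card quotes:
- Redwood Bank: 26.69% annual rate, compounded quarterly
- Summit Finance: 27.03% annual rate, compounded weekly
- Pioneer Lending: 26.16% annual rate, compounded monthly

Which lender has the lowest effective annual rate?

Redwood Bank

Redwood Bank: (1 + 0.2669/4)^4 − 1 = 29.482%
Summit Finance: (1 + 0.2703/52)^52 − 1 = 30.944%
Pioneer Lending: (1 + 0.2616/12)^12 − 1 = 29.536%
The lowest effective annual rate is Redwood Bank at 29.482%.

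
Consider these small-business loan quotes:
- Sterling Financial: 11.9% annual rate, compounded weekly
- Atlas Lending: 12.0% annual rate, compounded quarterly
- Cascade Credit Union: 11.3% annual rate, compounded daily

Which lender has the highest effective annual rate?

Sterling Financial

Sterling Financial: (1 + 0.119/52)^52 − 1 = 12.622%
Atlas Lending: (1 + 0.120/4)^4 − 1 = 12.551%
Cascade Credit Union: (1 + 0.113/365)^365 − 1 = 11.961%
The highest effective annual rate is Sterling Financial at 12.622%.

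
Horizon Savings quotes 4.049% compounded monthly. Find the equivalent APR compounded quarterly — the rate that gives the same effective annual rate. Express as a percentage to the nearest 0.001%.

4.063%

EAR = (1 + 0.04049/12)^12 − 1 = 0.041250.
Solve (1 + r/4)^4 = 1.041250: r/4 = 1.041250^(1/4) − 1 = 0.010157, so r = 0.040627 = 4.063%.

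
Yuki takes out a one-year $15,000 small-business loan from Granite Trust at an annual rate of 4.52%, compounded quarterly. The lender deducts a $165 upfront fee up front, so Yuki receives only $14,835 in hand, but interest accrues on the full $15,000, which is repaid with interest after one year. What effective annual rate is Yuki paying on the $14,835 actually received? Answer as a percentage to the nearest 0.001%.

Amount owed after one year: 15,000 × (1 + 0.0452/4)^4 = 15,000 × 1.045972 = $15,689.58.
Effective rate on net proceeds: 15,689.58 / 14,835 − 1 = 0.057606 = 5.761%.

5.761%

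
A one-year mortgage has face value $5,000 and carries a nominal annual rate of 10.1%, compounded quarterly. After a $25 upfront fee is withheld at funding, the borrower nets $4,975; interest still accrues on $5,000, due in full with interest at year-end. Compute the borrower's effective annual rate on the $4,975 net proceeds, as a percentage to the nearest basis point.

Amount owed after one year: 5,000 × (1 + 0.101/4)^4 = 5,000 × 1.104890 = $5,524.45.
Effective rate on net proceeds: 5,524.45 / 4,975 − 1 = 0.110442 = 11.04%.

11.04%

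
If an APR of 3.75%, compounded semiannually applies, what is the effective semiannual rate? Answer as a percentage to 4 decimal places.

1.8750%

With a nominal annual rate compounded semiannually, the periodic rate is the nominal rate divided by 2.
i = 0.0375 / 2 = 0.0187500 = 1.8750%.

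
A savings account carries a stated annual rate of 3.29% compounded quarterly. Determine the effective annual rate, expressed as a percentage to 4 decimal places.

EAR = (1 + 0.0329/4)^4 − 1.
= 1.033308 − 1 = 3.3308%.

3.3308%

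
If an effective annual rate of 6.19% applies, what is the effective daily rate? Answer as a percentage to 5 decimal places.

0.01646%

The per-day rate i satisfies (1 + i)^365 = 1 + 0.0619.
i = 1.0619^(1/365) − 1 = 0.0001646 = 0.01646%.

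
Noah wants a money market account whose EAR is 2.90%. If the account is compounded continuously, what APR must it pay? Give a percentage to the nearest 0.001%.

2.859%

Continuous: nominal r satisfies e^r − 1 = 0.0290.
r = ln(1 + 0.0290) = ln(1.0290) = 0.028587 = 2.859%.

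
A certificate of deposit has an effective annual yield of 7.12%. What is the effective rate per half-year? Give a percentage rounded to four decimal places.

The per-half-year rate i satisfies (1 + i)^2 = 1 + 0.0712.
i = 1.0712^(1/2) − 1 = 0.0349879 = 3.4988%.

3.4988%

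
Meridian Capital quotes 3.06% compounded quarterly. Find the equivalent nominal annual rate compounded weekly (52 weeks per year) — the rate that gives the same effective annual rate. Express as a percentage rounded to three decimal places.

EAR = (1 + 0.0306/4)^4 − 1 = 0.030953.
Solve (1 + r/52)^52 = 1.030953: r/52 = 1.030953^(1/52) − 1 = 0.000586, so r = 0.030492 = 3.049%.

3.049%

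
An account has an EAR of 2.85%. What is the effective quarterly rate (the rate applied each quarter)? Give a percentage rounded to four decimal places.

The per-quarter rate i satisfies (1 + i)^4 = 1 + 0.0285.
i = 1.0285^(1/4) − 1 = 0.0070501 = 0.7050%.

0.7050%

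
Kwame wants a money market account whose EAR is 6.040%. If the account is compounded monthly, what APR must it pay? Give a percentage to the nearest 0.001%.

(1 + r/12)^12 − 1 = 0.06040, so 1 + r/12 = 1.06040^(1/12).
r/12 = 0.004899, so r = 0.058790 = 5.879%.

5.879%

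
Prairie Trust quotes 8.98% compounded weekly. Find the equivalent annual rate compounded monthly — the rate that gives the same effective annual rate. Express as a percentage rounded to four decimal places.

9.0059%

EAR = (1 + 0.0898/52)^52 − 1 = 0.093871.
Solve (1 + r/12)^12 = 1.093871: r/12 = 1.093871^(1/12) − 1 = 0.007505, so r = 0.090059 = 9.0059%.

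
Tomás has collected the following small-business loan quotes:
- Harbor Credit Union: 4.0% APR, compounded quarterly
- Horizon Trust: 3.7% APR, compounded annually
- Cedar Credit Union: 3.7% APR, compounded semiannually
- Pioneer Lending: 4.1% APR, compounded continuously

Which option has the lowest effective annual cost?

Harbor Credit Union: (1 + 0.040/4)^4 − 1 = 4.060%
Horizon Trust: compounded annually, EAR = 3.700%
Cedar Credit Union: (1 + 0.037/2)^2 − 1 = 3.734%
Pioneer Lending: e^0.041 − 1 = 4.185%
The lowest effective annual rate is Horizon Trust at 3.700%.

Horizon Trust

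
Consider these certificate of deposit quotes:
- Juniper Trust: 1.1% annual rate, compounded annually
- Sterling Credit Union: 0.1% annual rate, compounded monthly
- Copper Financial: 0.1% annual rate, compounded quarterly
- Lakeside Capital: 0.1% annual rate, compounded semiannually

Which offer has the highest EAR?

Juniper Trust

Juniper Trust: compounded annually, EAR = 1.100%
Sterling Credit Union: (1 + 0.001/12)^12 − 1 = 0.100%
Copper Financial: (1 + 0.001/4)^4 − 1 = 0.100%
Lakeside Capital: (1 + 0.001/2)^2 − 1 = 0.100%
The highest effective annual rate is Juniper Trust at 1.100%.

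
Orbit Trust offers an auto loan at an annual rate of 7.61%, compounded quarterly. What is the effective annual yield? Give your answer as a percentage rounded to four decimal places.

7.8299%

EAR = (1 + 0.0761/4)^4 − 1.
= (1 + 0.019025)^4 − 1 = 1.078299 − 1 = 7.8299%.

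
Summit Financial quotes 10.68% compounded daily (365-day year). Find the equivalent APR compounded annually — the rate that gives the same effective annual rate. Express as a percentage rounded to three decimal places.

EAR = (1 + 0.1068/365)^365 − 1 = 0.112694.
Compounded annually, the equivalent nominal rate is the EAR itself: 11.269%.

11.269%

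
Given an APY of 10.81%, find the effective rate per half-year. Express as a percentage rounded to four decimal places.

The per-half-year rate i satisfies (1 + i)^2 = 1 + 0.1081.
i = 1.1081^(1/2) − 1 = 0.0526633 = 5.2663%.

5.2663%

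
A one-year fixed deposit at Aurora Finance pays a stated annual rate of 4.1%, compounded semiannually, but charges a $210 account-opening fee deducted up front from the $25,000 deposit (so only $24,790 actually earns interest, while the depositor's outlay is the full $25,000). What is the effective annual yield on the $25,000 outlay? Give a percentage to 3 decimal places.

Value after one year: 24,790 × (1 + 0.041/2)^2 = 24,790 × 1.041420 = $25,816.81.
Effective yield on the $25,000 outlay: 25,816.81 / 25,000 − 1 = 0.032672 = 3.267%.

3.267%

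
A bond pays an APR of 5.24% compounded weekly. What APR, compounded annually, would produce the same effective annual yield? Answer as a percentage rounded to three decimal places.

5.377%

EAR = (1 + 0.0524/52)^52 − 1 = 0.053769.
Compounded annually, the equivalent nominal rate is the EAR itself: 5.377%.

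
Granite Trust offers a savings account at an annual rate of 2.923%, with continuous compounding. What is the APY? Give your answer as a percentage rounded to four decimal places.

With continuous compounding, EAR = e^0.02923 − 1.
e^0.02923 = 1.029661, so EAR = 0.029661 = 2.9661%.

2.9661%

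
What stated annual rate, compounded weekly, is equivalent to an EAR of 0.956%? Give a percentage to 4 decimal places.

(1 + r/52)^52 − 1 = 0.00956, so 1 + r/52 = 1.00956^(1/52).
r/52 = 0.000183, so r = 0.009515 = 0.9515%.

0.9515%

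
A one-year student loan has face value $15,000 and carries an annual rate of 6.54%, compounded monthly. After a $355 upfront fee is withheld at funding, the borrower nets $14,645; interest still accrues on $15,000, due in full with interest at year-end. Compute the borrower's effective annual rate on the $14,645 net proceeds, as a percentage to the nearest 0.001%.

9.327%

Amount owed after one year: 15,000 × (1 + 0.0654/12)^12 = 15,000 × 1.067396 = $16,010.95.
Effective rate on net proceeds: 16,010.95 / 14,645 − 1 = 0.093270 = 9.327%.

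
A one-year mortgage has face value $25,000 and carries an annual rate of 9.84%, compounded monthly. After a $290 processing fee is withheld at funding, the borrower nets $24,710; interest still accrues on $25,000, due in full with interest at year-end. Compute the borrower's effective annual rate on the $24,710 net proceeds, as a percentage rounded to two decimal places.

11.59%

Amount owed after one year: 25,000 × (1 + 0.0984/12)^12 = 25,000 × 1.102961 = $27,574.04.
Effective rate on net proceeds: 27,574.04 / 24,710 − 1 = 0.115906 = 11.59%.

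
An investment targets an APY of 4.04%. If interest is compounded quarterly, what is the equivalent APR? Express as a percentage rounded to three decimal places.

3.980%

(1 + r/4)^4 − 1 = 0.0404, so 1 + r/4 = 1.0404^(1/4).
r/4 = 0.009950, so r = 0.039802 = 3.980%.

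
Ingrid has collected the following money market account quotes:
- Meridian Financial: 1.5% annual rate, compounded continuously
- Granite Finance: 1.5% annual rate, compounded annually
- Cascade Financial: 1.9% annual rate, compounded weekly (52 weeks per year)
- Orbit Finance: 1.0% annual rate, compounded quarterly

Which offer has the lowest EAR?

Meridian Financial: e^0.015 − 1 = 1.511%
Granite Finance: compounded annually, EAR = 1.500%
Cascade Financial: (1 + 0.019/52)^52 − 1 = 1.918%
Orbit Finance: (1 + 0.010/4)^4 − 1 = 1.004%
The lowest effective annual rate is Orbit Finance at 1.004%.

Orbit Finance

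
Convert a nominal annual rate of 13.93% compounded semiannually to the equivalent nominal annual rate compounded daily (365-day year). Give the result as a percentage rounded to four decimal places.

EAR = (1 + 0.1393/2)^2 − 1 = 0.144151.
Solve (1 + r/365)^365 = 1.144151: r/365 = 1.144151^(1/365) − 1 = 0.000369, so r = 0.134688 = 13.4688%.

13.4688%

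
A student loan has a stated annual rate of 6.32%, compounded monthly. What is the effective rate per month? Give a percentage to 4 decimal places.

0.5267%

With a nominal annual rate compounded monthly, the periodic rate is the nominal rate divided by 12.
i = 0.0632 / 12 = 0.0052667 = 0.5267%.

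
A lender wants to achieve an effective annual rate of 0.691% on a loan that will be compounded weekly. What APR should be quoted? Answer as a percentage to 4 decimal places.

(1 + r/52)^52 − 1 = 0.00691, so 1 + r/52 = 1.00691^(1/52).
r/52 = 0.000132, so r = 0.006887 = 0.6887%.

0.6887%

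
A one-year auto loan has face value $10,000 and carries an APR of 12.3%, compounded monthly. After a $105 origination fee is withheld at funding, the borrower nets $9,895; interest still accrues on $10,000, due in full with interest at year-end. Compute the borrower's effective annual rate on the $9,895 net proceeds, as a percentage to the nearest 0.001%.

Amount owed after one year: 10,000 × (1 + 0.123/12)^12 = 10,000 × 1.130177 = $11,301.77.
Effective rate on net proceeds: 11,301.77 / 9,895 − 1 = 0.142169 = 14.217%.

14.217%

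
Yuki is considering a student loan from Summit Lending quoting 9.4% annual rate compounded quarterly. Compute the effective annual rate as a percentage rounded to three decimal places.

EAR = (1 + 0.094/4)^4 − 1.
= (1 + 0.023500)^4 − 1 = 1.097366 − 1 = 9.737%.

9.737%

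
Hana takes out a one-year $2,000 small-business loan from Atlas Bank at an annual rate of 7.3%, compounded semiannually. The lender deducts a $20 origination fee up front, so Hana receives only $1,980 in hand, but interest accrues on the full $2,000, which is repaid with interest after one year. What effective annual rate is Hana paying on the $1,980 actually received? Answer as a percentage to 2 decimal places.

Amount owed after one year: 2,000 × (1 + 0.073/2)^2 = 2,000 × 1.074332 = $2,148.66.
Effective rate on net proceeds: 2,148.66 / 1,980 − 1 = 0.085184 = 8.52%.

8.52%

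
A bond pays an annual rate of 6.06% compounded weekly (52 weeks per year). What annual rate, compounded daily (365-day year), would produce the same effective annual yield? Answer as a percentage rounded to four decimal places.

6.0570%

EAR = (1 + 0.0606/52)^52 − 1 = 0.062436.
Solve (1 + r/365)^365 = 1.062436: r/365 = 1.062436^(1/365) − 1 = 0.000166, so r = 0.060570 = 6.0570%.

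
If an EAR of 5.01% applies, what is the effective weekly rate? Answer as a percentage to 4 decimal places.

0.0941%

The per-week rate i satisfies (1 + i)^52 = 1 + 0.0501.
i = 1.0501^(1/52) − 1 = 0.0009405 = 0.0941%.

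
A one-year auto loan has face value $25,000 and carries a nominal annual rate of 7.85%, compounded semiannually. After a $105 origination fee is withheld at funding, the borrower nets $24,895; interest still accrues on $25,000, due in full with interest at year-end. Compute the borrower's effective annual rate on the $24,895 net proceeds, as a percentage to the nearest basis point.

Amount owed after one year: 25,000 × (1 + 0.0785/2)^2 = 25,000 × 1.080041 = $27,001.01.
Effective rate on net proceeds: 27,001.01 / 24,895 − 1 = 0.084596 = 8.46%.

8.46%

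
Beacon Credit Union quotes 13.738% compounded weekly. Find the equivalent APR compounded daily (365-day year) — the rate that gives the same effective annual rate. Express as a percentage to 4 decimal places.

EAR = (1 + 0.13738/52)^52 − 1 = 0.147056.
Solve (1 + r/365)^365 = 1.147056: r/365 = 1.147056^(1/365) − 1 = 0.000376, so r = 0.137225 = 13.7225%.

13.7225%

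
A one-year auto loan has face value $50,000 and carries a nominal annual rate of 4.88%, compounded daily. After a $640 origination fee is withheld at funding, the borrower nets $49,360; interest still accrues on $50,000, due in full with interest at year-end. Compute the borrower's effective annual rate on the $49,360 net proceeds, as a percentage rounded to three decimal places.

6.362%

Amount owed after one year: 50,000 × (1 + 0.0488/365)^365 = 50,000 × 1.050007 = $52,500.35.
Effective rate on net proceeds: 52,500.35 / 49,360 − 1 = 0.063621 = 6.362%.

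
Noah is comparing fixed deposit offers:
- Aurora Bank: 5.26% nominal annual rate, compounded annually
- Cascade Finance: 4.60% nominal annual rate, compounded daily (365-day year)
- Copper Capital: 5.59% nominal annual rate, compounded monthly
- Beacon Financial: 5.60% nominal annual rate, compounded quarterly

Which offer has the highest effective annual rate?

Copper Capital

Aurora Bank: compounded annually, EAR = 5.260%
Cascade Finance: (1 + 0.0460/365)^365 − 1 = 4.707%
Copper Capital: (1 + 0.0559/12)^12 − 1 = 5.735%
Beacon Financial: (1 + 0.0560/4)^4 − 1 = 5.719%
The highest effective annual rate is Copper Capital at 5.735%.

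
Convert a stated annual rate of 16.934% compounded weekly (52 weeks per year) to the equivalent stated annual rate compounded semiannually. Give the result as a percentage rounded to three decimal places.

17.642%

EAR = (1 + 0.16934/52)^52 − 1 = 0.184197.
Solve (1 + r/2)^2 = 1.184197: r/2 = 1.184197^(1/2) − 1 = 0.088208, so r = 0.176416 = 17.642%.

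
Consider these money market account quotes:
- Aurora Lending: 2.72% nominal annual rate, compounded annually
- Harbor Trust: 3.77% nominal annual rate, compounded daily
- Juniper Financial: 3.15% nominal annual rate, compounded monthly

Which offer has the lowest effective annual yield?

Aurora Lending

Aurora Lending: compounded annually, EAR = 2.720%
Harbor Trust: (1 + 0.0377/365)^365 − 1 = 3.842%
Juniper Financial: (1 + 0.0315/12)^12 − 1 = 3.196%
The lowest effective annual rate is Aurora Lending at 2.720%.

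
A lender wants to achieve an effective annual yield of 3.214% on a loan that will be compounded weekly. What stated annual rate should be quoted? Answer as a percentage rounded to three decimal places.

3.164%

(1 + r/52)^52 − 1 = 0.03214, so 1 + r/52 = 1.03214^(1/52).
r/52 = 0.000609, so r = 0.031644 = 3.164%.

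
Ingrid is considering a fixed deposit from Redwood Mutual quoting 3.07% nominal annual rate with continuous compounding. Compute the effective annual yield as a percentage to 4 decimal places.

With continuous compounding, EAR = e^0.0307 − 1.
e^0.0307 = 1.031176, so EAR = 0.031176 = 3.1176%.

3.1176%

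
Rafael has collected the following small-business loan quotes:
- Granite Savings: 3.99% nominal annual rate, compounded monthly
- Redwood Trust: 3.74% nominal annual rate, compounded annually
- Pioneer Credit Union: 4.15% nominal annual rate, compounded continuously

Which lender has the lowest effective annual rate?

Redwood Trust

Granite Savings: (1 + 0.0399/12)^12 − 1 = 4.064%
Redwood Trust: compounded annually, EAR = 3.740%
Pioneer Credit Union: e^0.0415 − 1 = 4.237%
The lowest effective annual rate is Redwood Trust at 3.740%.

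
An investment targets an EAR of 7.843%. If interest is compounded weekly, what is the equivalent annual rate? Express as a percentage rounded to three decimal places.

(1 + r/52)^52 − 1 = 0.07843, so 1 + r/52 = 1.07843^(1/52).
r/52 = 0.001453, so r = 0.075561 = 7.556%.

7.556%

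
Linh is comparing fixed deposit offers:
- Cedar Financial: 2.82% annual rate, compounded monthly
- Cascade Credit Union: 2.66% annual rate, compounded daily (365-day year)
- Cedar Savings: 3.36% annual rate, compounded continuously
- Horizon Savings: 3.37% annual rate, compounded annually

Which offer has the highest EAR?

Cedar Savings

Cedar Financial: (1 + 0.0282/12)^12 − 1 = 2.857%
Cascade Credit Union: (1 + 0.0266/365)^365 − 1 = 2.696%
Cedar Savings: e^0.0336 − 1 = 3.417%
Horizon Savings: compounded annually, EAR = 3.370%
The highest effective annual rate is Cedar Savings at 3.417%.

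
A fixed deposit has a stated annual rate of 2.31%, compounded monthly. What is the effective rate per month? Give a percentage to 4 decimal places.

0.1925%

With a nominal annual rate compounded monthly, the periodic rate is the nominal rate divided by 12.
i = 0.0231 / 12 = 0.0019250 = 0.1925%.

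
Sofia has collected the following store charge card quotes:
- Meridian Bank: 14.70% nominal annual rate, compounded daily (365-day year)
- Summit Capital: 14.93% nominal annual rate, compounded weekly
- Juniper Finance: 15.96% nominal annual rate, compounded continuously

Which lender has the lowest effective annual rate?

Meridian Bank: (1 + 0.1470/365)^365 − 1 = 15.832%
Summit Capital: (1 + 0.1493/52)^52 − 1 = 16.077%
Juniper Finance: e^0.1596 − 1 = 17.304%
The lowest effective annual rate is Meridian Bank at 15.832%.

Meridian Bank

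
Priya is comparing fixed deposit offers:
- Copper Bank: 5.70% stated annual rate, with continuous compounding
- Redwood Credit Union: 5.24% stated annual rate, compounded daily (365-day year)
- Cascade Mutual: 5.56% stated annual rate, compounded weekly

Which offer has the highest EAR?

Copper Bank

Copper Bank: e^0.0570 − 1 = 5.866%
Redwood Credit Union: (1 + 0.0524/365)^365 − 1 = 5.379%
Cascade Mutual: (1 + 0.0556/52)^52 − 1 = 5.714%
The highest effective annual rate is Copper Bank at 5.866%.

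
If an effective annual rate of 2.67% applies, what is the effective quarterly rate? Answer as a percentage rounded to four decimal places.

The per-quarter rate i satisfies (1 + i)^4 = 1 + 0.0267.
i = 1.0267^(1/4) − 1 = 0.0066092 = 0.6609%.

0.6609%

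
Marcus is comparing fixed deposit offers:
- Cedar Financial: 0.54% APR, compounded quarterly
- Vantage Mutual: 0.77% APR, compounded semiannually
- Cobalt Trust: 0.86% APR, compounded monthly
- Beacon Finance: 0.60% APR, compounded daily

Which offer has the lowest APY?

Cedar Financial

Cedar Financial: (1 + 0.0054/4)^4 − 1 = 0.541%
Vantage Mutual: (1 + 0.0077/2)^2 − 1 = 0.771%
Cobalt Trust: (1 + 0.0086/12)^12 − 1 = 0.863%
Beacon Finance: (1 + 0.0060/365)^365 − 1 = 0.602%
The lowest effective annual rate is Cedar Financial at 0.541%.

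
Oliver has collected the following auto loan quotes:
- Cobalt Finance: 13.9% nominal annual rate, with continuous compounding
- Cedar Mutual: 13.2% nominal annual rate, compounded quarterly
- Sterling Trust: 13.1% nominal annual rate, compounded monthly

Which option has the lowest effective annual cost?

Cobalt Finance: e^0.139 − 1 = 14.912%
Cedar Mutual: (1 + 0.132/4)^4 − 1 = 13.868%
Sterling Trust: (1 + 0.131/12)^12 − 1 = 13.916%
The lowest effective annual rate is Cedar Mutual at 13.868%.

Cedar Mutual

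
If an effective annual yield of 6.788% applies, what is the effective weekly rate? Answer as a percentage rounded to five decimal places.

The per-week rate i satisfies (1 + i)^52 = 1 + 0.06788.
i = 1.06788^(1/52) − 1 = 0.0012638 = 0.12638%.

0.12638%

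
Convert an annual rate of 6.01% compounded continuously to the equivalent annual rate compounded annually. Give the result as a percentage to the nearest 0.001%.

EAR under continuous compounding: e^0.0601 − 1 = 0.061943.
Compounded annually, the equivalent nominal rate is the EAR itself: 6.194%.

6.194%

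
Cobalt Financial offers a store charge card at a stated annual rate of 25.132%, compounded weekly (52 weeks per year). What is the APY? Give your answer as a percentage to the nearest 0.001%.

28.494%

EAR = (1 + 0.25132/52)^52 − 1.
= 1.284943 − 1 = 28.494%.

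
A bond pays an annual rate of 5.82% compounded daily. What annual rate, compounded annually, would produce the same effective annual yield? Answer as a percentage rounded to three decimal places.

EAR = (1 + 0.0582/365)^365 − 1 = 0.059922.
Compounded annually, the equivalent nominal rate is the EAR itself: 5.992%.

5.992%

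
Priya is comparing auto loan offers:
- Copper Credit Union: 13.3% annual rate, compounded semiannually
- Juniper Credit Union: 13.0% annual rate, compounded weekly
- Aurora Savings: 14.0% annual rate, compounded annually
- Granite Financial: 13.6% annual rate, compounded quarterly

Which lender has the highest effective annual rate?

Granite Financial

Copper Credit Union: (1 + 0.133/2)^2 − 1 = 13.742%
Juniper Credit Union: (1 + 0.130/52)^52 − 1 = 13.864%
Aurora Savings: compounded annually, EAR = 14.000%
Granite Financial: (1 + 0.136/4)^4 − 1 = 14.309%
The highest effective annual rate is Granite Financial at 14.309%.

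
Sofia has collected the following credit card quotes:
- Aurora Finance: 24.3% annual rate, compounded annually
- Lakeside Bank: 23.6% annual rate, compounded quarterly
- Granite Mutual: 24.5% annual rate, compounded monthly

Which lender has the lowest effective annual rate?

Aurora Finance: compounded annually, EAR = 24.300%
Lakeside Bank: (1 + 0.236/4)^4 − 1 = 25.772%
Granite Mutual: (1 + 0.245/12)^12 − 1 = 27.447%
The lowest effective annual rate is Aurora Finance at 24.300%.

Aurora Finance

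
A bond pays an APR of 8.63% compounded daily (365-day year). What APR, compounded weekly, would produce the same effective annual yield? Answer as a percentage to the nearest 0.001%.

8.636%

EAR = (1 + 0.0863/365)^365 − 1 = 0.090122.
Solve (1 + r/52)^52 = 1.090122: r/52 = 1.090122^(1/52) − 1 = 0.001661, so r = 0.086361 = 8.636%.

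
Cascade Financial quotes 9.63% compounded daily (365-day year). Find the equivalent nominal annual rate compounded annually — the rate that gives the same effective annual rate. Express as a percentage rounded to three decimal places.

EAR = (1 + 0.0963/365)^365 − 1 = 0.101075.
Compounded annually, the equivalent nominal rate is the EAR itself: 10.108%.

10.108%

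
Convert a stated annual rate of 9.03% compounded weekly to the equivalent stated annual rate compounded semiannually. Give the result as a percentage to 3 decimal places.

EAR = (1 + 0.0903/52)^52 − 1 = 0.094417.
Solve (1 + r/2)^2 = 1.094417: r/2 = 1.094417^(1/2) − 1 = 0.046144, so r = 0.092288 = 9.229%.

9.229%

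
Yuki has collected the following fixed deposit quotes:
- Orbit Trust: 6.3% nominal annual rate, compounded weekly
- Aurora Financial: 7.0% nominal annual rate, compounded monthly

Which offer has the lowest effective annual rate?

Orbit Trust

Orbit Trust: (1 + 0.063/52)^52 − 1 = 6.499%
Aurora Financial: (1 + 0.070/12)^12 − 1 = 7.229%
The lowest effective annual rate is Orbit Trust at 6.499%.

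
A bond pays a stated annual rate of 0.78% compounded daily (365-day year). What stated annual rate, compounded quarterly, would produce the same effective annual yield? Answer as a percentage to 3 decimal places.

0.781%

EAR = (1 + 0.0078/365)^365 − 1 = 0.007830.
Solve (1 + r/4)^4 = 1.007830: r/4 = 1.007830^(1/4) − 1 = 0.001952, so r = 0.007808 = 0.781%.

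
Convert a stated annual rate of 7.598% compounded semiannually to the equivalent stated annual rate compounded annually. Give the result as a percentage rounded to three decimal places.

7.742%

EAR = (1 + 0.07598/2)^2 − 1 = 0.077423.
Compounded annually, the equivalent nominal rate is the EAR itself: 7.742%.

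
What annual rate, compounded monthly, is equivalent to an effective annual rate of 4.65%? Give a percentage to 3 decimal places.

4.554%

(1 + r/12)^12 − 1 = 0.0465, so 1 + r/12 = 1.0465^(1/12).
r/12 = 0.003795, so r = 0.045537 = 4.554%.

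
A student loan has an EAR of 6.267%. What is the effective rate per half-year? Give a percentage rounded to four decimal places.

3.0859%

The per-half-year rate i satisfies (1 + i)^2 = 1 + 0.06267.
i = 1.06267^(1/2) − 1 = 0.0308589 = 3.0859%.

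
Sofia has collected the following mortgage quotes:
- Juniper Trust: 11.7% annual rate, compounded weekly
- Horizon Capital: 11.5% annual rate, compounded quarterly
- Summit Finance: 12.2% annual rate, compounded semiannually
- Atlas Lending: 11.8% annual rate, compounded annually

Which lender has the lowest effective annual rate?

Atlas Lending

Juniper Trust: (1 + 0.117/52)^52 − 1 = 12.397%
Horizon Capital: (1 + 0.115/4)^4 − 1 = 12.006%
Summit Finance: (1 + 0.122/2)^2 − 1 = 12.572%
Atlas Lending: compounded annually, EAR = 11.800%
The lowest effective annual rate is Atlas Lending at 11.800%.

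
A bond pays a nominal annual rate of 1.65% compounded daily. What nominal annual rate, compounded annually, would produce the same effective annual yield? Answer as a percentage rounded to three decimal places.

EAR = (1 + 0.0165/365)^365 − 1 = 0.016636.
Compounded annually, the equivalent nominal rate is the EAR itself: 1.664%.

1.664%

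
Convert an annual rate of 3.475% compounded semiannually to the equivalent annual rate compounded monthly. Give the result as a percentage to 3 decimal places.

EAR = (1 + 0.03475/2)^2 − 1 = 0.035052.
Solve (1 + r/12)^12 = 1.035052: r/12 = 1.035052^(1/12) − 1 = 0.002875, so r = 0.034501 = 3.450%.

3.450%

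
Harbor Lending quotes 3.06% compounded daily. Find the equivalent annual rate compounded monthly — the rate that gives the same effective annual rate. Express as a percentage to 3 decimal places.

3.064%

EAR = (1 + 0.0306/365)^365 − 1 = 0.031072.
Solve (1 + r/12)^12 = 1.031072: r/12 = 1.031072^(1/12) − 1 = 0.002553, so r = 0.030638 = 3.064%.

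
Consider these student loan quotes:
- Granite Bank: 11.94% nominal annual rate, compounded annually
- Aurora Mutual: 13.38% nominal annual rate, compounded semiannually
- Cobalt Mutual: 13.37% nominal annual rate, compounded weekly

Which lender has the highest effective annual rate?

Cobalt Mutual

Granite Bank: compounded annually, EAR = 11.940%
Aurora Mutual: (1 + 0.1338/2)^2 − 1 = 13.828%
Cobalt Mutual: (1 + 0.1337/52)^52 − 1 = 14.285%
The highest effective annual rate is Cobalt Mutual at 14.285%.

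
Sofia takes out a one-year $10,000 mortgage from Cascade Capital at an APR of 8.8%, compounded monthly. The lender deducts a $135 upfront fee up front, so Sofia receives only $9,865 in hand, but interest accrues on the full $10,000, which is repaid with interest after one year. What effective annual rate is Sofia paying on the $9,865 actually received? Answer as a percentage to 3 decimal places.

Amount owed after one year: 10,000 × (1 + 0.088/12)^12 = 10,000 × 1.091638 = $10,916.38.
Effective rate on net proceeds: 10,916.38 / 9,865 − 1 = 0.106576 = 10.658%.

10.658%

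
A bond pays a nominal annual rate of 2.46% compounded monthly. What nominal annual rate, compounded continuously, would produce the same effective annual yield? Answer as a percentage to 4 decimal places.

2.4575%

EAR = (1 + 0.0246/12)^12 − 1 = 0.024879.
Equivalent continuous rate: r = ln(1 + 0.024879) = 0.024575 = 2.4575%.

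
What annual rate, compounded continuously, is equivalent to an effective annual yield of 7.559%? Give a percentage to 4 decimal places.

Continuous: nominal r satisfies e^r − 1 = 0.07559.
r = ln(1 + 0.07559) = ln(1.07559) = 0.072869 = 7.2869%.

7.2869%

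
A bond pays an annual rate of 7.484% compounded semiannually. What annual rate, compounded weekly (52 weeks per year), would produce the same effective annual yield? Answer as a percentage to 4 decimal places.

7.3526%

EAR = (1 + 0.07484/2)^2 − 1 = 0.076240.
Solve (1 + r/52)^52 = 1.076240: r/52 = 1.076240^(1/52) − 1 = 0.001414, so r = 0.073526 = 7.3526%.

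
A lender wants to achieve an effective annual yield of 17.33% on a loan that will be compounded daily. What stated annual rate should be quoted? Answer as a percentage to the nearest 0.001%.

15.986%

(1 + r/365)^365 − 1 = 0.1733, so 1 + r/365 = 1.1733^(1/365).
r/365 = 0.000438, so r = 0.159855 = 15.986%.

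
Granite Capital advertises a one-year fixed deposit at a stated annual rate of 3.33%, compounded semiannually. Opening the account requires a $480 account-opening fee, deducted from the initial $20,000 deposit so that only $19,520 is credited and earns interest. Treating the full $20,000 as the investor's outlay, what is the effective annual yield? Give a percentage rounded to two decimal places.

Value after one year: 19,520 × (1 + 0.0333/2)^2 = 19,520 × 1.033577 = $20,175.43.
Effective yield on the $20,000 outlay: 20,175.43 / 20,000 − 1 = 0.008771 = 0.88%.

0.88%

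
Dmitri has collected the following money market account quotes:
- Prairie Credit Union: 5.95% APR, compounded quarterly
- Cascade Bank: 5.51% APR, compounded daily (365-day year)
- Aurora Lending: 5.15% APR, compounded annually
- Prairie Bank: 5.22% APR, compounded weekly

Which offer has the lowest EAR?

Aurora Lending

Prairie Credit Union: (1 + 0.0595/4)^4 − 1 = 6.084%
Cascade Bank: (1 + 0.0551/365)^365 − 1 = 5.664%
Aurora Lending: compounded annually, EAR = 5.150%
Prairie Bank: (1 + 0.0522/52)^52 − 1 = 5.356%
The lowest effective annual rate is Aurora Lending at 5.150%.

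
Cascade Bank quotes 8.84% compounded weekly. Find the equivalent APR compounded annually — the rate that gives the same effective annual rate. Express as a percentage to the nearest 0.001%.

9.234%

EAR = (1 + 0.0884/52)^52 − 1 = 0.092343.
Compounded annually, the equivalent nominal rate is the EAR itself: 9.234%.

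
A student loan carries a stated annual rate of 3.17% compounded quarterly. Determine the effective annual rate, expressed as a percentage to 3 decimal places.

3.208%

EAR = (1 + 0.0317/4)^4 − 1.
= 1.032079 − 1 = 3.208%.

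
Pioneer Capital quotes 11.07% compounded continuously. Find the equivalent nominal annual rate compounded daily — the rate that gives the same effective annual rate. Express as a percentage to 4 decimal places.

11.0717%

EAR under continuous compounding: e^0.1107 − 1 = 0.117060.
Solve (1 + r/365)^365 = 1.117060: r/365 = 1.117060^(1/365) − 1 = 0.000303, so r = 0.110717 = 11.0717%.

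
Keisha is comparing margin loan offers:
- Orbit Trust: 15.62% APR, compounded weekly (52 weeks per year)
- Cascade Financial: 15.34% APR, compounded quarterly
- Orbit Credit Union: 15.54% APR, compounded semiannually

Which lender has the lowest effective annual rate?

Orbit Credit Union

Orbit Trust: (1 + 0.1562/52)^52 − 1 = 16.879%
Cascade Financial: (1 + 0.1534/4)^4 − 1 = 16.245%
Orbit Credit Union: (1 + 0.1554/2)^2 − 1 = 16.144%
The lowest effective annual rate is Orbit Credit Union at 16.144%.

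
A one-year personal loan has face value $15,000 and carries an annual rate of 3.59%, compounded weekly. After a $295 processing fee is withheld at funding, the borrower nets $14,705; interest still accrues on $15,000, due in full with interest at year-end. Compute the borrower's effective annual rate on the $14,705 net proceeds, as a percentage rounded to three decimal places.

Amount owed after one year: 15,000 × (1 + 0.0359/52)^52 = 15,000 × 1.036539 = $15,548.09.
Effective rate on net proceeds: 15,548.09 / 14,705 − 1 = 0.057334 = 5.733%.

5.733%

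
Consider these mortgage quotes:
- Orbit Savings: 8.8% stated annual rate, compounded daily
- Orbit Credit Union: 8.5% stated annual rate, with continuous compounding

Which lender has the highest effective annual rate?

Orbit Savings

Orbit Savings: (1 + 0.088/365)^365 − 1 = 9.198%
Orbit Credit Union: e^0.085 − 1 = 8.872%
The highest effective annual rate is Orbit Savings at 9.198%.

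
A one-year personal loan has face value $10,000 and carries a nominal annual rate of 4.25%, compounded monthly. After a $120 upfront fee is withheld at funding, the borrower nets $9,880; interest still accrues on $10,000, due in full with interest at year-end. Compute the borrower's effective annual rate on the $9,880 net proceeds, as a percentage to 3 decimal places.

5.601%

Amount owed after one year: 10,000 × (1 + 0.0425/12)^12 = 10,000 × 1.043338 = $10,433.38.
Effective rate on net proceeds: 10,433.38 / 9,880 − 1 = 0.056010 = 5.601%.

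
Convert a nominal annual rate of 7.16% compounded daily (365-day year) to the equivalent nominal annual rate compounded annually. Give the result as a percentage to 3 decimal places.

7.422%

EAR = (1 + 0.0716/365)^365 − 1 = 0.074218.
Compounded annually, the equivalent nominal rate is the EAR itself: 7.422%.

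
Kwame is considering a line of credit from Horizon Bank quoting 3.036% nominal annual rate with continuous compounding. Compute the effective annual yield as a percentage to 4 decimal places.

3.0826%

With continuous compounding, EAR = e^0.03036 − 1.
e^0.03036 = 1.030826, so EAR = 0.030826 = 3.0826%.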